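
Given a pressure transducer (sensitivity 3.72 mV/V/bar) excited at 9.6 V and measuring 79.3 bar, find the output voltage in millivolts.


Output = sensitivity * Vex * P.
Vout = 3.72 * 9.6 * 79.3
Vout = 35.712 * 79.3
Vout = 2831.96 mV

2831.96 mV


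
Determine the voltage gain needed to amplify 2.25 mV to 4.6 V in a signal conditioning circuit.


Gain = Vout / Vin (converting to same units).
G = 4.6 V / 2.25 mV
G = 4600.0 mV / 2.25 mV
G = 2044.44

2044.44


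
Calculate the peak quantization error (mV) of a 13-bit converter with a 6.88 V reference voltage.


The maximum quantization error is +/- LSB/2.
LSB = Vref / 2^n = 6.88 / 8192 = 0.00083984 V
Max error = LSB / 2 = 0.00083984 / 2 = 0.00041992 V
Max error = 0.4199 mV

0.4199 mV


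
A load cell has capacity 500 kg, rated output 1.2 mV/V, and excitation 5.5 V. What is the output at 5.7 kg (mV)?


Vout = rated_output * Vex * (load / capacity).
Vout = 1.2 * 5.5 * (5.7 / 500)
Vout = 1.2 * 5.5 * 0.0114
Vout = 0.075 mV

0.075 mV


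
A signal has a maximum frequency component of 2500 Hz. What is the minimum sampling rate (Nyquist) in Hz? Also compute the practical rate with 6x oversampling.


By Nyquist theorem, fs_min = 2 * fmax.
fs_min = 2 * 2500 = 5000 Hz
Practical rate = 6 * fs_min = 6 * 5000 = 30000 Hz

fs_min = 5000 Hz, fs_practical = 30000 Hz


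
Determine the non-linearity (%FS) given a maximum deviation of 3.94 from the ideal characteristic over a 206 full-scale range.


Linearity error = (max deviation / full scale) * 100%.
Linearity = (3.94 / 206) * 100
Linearity = 1.913 %FS

1.913 %FS


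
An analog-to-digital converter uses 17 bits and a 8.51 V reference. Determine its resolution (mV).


The resolution (LSB) of an ADC is Vref / 2^n.
LSB = 8.51 / 2^17
LSB = 8.51 / 131072
LSB = 6.493e-05 V = 0.06492615 mV

0.06492615 mV


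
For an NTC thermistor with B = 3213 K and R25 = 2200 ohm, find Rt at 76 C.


NTC thermistor equation: Rt = R25 * exp(B * (1/T - 1/T25)).
T in Kelvin: 349.15 K, T25 = 298.15 K
1/T - 1/T25 = 1/349.15 - 1/298.15 = -0.00048992
B * (1/T - 1/T25) = 3213 * -0.00048992 = -1.5741
Rt = 2200 * exp(-1.5741) = 455.8 ohm

455.8 ohm


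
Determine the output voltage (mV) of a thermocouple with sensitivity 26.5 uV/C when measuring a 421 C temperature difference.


The thermocouple output V = sensitivity * dT.
V = 26.5 uV/C * 421 C
V = 11156.5 uV
V = 11.156 mV

11.156 mV


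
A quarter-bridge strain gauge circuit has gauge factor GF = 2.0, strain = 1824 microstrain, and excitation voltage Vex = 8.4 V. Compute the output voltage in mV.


Quarter bridge output: Vout = (GF * epsilon * Vex) / 4.
Vout = (2.0 * 1824e-6 * 8.4) / 4
Vout = 0.0306432 / 4 V
Vout = 0.0076608 V = 7.6608 mV

7.6608 mV


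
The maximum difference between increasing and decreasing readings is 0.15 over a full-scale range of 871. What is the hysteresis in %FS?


Hysteresis = (max difference / full scale) * 100%.
H = (0.15 / 871) * 100
H = 0.017 %FS

0.017 %FS


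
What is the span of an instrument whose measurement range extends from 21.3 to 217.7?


Span = upper range - lower range.
Span = 217.7 - (21.3)
Span = 196.4

196.4


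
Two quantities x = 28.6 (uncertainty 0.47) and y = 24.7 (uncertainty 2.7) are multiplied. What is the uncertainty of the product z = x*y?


For a product z = x*y, the relative uncertainty is:
uz/z = sqrt((ux/x)^2 + (uy/y)^2)
Relative uncertainties: ux/x = 0.47/28.6 = 0.016434
uy/y = 2.7/24.7 = 0.109312
z = 28.6 * 24.7 = 706.4
uz = 706.4 * sqrt(0.016434^2 + 0.109312^2) = 78.088

78.088


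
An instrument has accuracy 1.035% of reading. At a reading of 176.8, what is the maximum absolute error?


Absolute error = (accuracy% / 100) * reading.
Error = (1.035 / 100) * 176.8
Error = 0.01035 * 176.8
Error = 1.8299

1.8299


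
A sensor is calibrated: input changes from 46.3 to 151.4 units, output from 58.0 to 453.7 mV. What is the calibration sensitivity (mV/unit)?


Sensitivity = (y2 - y1) / (x2 - x1).
S = (453.7 - 58.0) / (151.4 - 46.3)
S = 395.7 / 105.1
S = 3.765 mV/unit

3.765 mV/unit


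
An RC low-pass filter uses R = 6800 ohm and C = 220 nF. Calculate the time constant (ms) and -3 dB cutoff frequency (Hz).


Time constant: tau = R * C.
tau = 6800 * 2.20e-07 = 0.001496 s
tau = 1.496 ms
Cutoff frequency: fc = 1 / (2*pi*R*C).
fc = 1 / (2*pi*0.001496) = 106.39 Hz

tau = 1.496 ms, fc = 106.39 Hz


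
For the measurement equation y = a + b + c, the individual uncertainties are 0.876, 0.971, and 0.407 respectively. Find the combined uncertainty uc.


For a sum of independent quantities, uc = sqrt(u1^2 + u2^2 + u3^2).
uc = sqrt(0.876^2 + 0.971^2 + 0.407^2)
uc = sqrt(0.767376 + 0.942841 + 0.165649)
uc = 1.3696

1.3696


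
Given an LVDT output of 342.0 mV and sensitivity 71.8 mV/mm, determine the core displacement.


Displacement = Vout / sensitivity.
d = 342.0 / 71.8
d = 4.763 mm

4.763 mm


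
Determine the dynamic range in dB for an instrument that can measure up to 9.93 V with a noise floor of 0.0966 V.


Dynamic range = 20 * log10(Vmax / Vnoise).
DR = 20 * log10(9.93 / 0.0966)
DR = 20 * log10(102.8)
DR = 40.24 dB

40.24 dB


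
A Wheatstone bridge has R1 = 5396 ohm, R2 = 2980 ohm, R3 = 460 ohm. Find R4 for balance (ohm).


At balance: R1*R4 = R2*R3, so R4 = R2*R3/R1.
R4 = 2980 * 460 / 5396
R4 = 1370800 / 5396
R4 = 254.04 ohm

254.04 ohm


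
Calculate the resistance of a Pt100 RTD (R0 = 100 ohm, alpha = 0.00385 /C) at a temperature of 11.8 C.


The RTD equation: Rt = R0 * (1 + alpha * T).
Rt = 100 * (1 + 0.00385 * 11.8)
Rt = 100 * (1 + 0.04543)
Rt = 100 * 1.04543
Rt = 104.543 ohm

104.543 ohm


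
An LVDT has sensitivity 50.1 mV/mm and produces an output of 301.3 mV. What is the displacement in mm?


Displacement = Vout / sensitivity.
d = 301.3 / 50.1
d = 6.014 mm

6.014 mm


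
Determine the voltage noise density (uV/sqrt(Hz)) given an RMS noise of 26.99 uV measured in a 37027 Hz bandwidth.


Noise spectral density = Vrms / sqrt(BW).
NSD = 26.99 / sqrt(37027)
NSD = 26.99 / 192.424
NSD = 0.1403 uV/sqrt(Hz)

0.1403 uV/sqrt(Hz)


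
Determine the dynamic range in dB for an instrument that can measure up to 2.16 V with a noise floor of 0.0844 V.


Dynamic range = 20 * log10(Vmax / Vnoise).
DR = 20 * log10(2.16 / 0.0844)
DR = 20 * log10(25.59)
DR = 28.16 dB

28.16 dB


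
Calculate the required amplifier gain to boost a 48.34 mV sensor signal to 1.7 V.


Gain = Vout / Vin (converting to same units).
G = 1.7 V / 48.34 mV
G = 1700.0 mV / 48.34 mV
G = 35.17

35.17


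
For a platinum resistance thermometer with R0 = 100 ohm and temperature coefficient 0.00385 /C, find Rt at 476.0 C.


The RTD equation: Rt = R0 * (1 + alpha * T).
Rt = 100 * (1 + 0.00385 * 476.0)
Rt = 100 * (1 + 1.8326)
Rt = 100 * 2.8326
Rt = 283.26 ohm

283.26 ohm


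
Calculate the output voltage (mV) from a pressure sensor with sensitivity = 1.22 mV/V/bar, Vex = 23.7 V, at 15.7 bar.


Output = sensitivity * Vex * P.
Vout = 1.22 * 23.7 * 15.7
Vout = 28.914 * 15.7
Vout = 453.95 mV

453.95 mV


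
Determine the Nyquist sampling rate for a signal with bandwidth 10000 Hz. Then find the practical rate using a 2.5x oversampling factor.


By Nyquist theorem, fs_min = 2 * fmax.
fs_min = 2 * 10000 = 20000 Hz
Practical rate = 2.5 * fs_min = 2.5 * 20000 = 50000 Hz

fs_min = 20000 Hz, fs_practical = 50000 Hz


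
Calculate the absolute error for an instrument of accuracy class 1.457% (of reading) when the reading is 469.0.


Absolute error = (accuracy% / 100) * reading.
Error = (1.457 / 100) * 469.0
Error = 0.01457 * 469.0
Error = 6.8333

6.8333


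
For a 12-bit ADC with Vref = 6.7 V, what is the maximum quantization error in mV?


The maximum quantization error is +/- LSB/2.
LSB = Vref / 2^n = 6.7 / 4096 = 0.00163574 V
Max error = LSB / 2 = 0.00163574 / 2 = 0.00081787 V
Max error = 0.8179 mV

0.8179 mV


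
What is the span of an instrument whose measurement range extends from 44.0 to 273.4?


Span = upper range - lower range.
Span = 273.4 - (44.0)
Span = 229.4

229.4


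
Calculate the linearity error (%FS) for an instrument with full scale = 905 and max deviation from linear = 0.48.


Linearity error = (max deviation / full scale) * 100%.
Linearity = (0.48 / 905) * 100
Linearity = 0.053 %FS

0.053 %FS


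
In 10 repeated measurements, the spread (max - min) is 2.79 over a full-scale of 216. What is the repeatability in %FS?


Repeatability = (spread / full scale) * 100%.
R = (2.79 / 216) * 100
R = 1.292 %FS

1.292 %FS


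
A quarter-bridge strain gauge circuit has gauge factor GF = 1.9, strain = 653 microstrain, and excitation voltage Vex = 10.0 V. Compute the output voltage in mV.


Quarter bridge output: Vout = (GF * epsilon * Vex) / 4.
Vout = (1.9 * 653e-6 * 10.0) / 4
Vout = 0.012407 / 4 V
Vout = 0.00310175 V = 3.1018 mV

3.1018 mV


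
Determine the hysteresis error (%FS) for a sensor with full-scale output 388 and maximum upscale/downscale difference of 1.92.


Hysteresis = (max difference / full scale) * 100%.
H = (1.92 / 388) * 100
H = 0.495 %FS

0.495 %FS


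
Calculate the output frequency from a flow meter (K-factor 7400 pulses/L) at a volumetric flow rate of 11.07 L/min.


Frequency = K * Q / 60 (converting L/min to L/s).
f = 7400 * 11.07 / 60
f = 81918.0 / 60
f = 1365.3 Hz

1365.3 Hz


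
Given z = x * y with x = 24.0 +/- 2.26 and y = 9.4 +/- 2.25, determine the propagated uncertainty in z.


For a product z = x*y, the relative uncertainty is:
uz/z = sqrt((ux/x)^2 + (uy/y)^2)
Relative uncertainties: ux/x = 2.26/24.0 = 0.094167
uy/y = 2.25/9.4 = 0.239362
z = 24.0 * 9.4 = 225.6
uz = 225.6 * sqrt(0.094167^2 + 0.239362^2) = 58.029

58.029


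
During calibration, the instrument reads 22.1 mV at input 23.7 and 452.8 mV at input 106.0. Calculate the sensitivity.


Sensitivity = (y2 - y1) / (x2 - x1).
S = (452.8 - 22.1) / (106.0 - 23.7)
S = 430.7 / 82.3
S = 5.2333 mV/unit

5.2333 mV/unit


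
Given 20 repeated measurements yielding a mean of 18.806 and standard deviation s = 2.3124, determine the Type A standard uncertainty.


The standard uncertainty for Type A evaluation is u = s / sqrt(n).
u = 2.3124 / sqrt(20)
u = 2.3124 / 4.4721
u = 0.5171

0.5171


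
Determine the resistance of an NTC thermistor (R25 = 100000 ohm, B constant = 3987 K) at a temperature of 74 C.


NTC thermistor equation: Rt = R25 * exp(B * (1/T - 1/T25)).
T in Kelvin: 347.15 K, T25 = 298.15 K
1/T - 1/T25 = 1/347.15 - 1/298.15 = -0.00047342
B * (1/T - 1/T25) = 3987 * -0.00047342 = -1.8875
Rt = 100000 * exp(-1.8875) = 15144.8 ohm

15144.8 ohm


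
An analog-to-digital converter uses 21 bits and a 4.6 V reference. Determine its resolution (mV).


The resolution (LSB) of an ADC is Vref / 2^n.
LSB = 4.6 / 2^21
LSB = 4.6 / 2097152
LSB = 2.19e-06 V = 0.00219345 mV

0.00219345 mV


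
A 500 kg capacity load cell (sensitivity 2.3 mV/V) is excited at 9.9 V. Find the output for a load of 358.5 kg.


Vout = rated_output * Vex * (load / capacity).
Vout = 2.3 * 9.9 * (358.5 / 500)
Vout = 2.3 * 9.9 * 0.717
Vout = 16.326 mV

16.326 mV


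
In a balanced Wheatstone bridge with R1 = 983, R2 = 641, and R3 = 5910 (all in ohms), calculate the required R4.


At balance: R1*R4 = R2*R3, so R4 = R2*R3/R1.
R4 = 641 * 5910 / 983
R4 = 3788310 / 983
R4 = 3853.83 ohm

3853.83 ohm


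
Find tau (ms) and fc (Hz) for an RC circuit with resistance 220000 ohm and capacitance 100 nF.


Time constant: tau = R * C.
tau = 220000 * 1.00e-07 = 0.022 s
tau = 22.0 ms
Cutoff frequency: fc = 1 / (2*pi*R*C).
fc = 1 / (2*pi*0.022) = 7.23 Hz

tau = 22.0 ms, fc = 7.23 Hz


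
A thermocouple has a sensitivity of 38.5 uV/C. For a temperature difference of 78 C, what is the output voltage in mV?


The thermocouple output V = sensitivity * dT.
V = 38.5 uV/C * 78 C
V = 3003.0 uV
V = 3.003 mV

3.003 mV


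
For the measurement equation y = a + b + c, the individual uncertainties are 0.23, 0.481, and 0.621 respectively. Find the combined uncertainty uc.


For a sum of independent quantities, uc = sqrt(u1^2 + u2^2 + u3^2).
uc = sqrt(0.23^2 + 0.481^2 + 0.621^2)
uc = sqrt(0.0529 + 0.231361 + 0.385641)
uc = 0.8185

0.8185


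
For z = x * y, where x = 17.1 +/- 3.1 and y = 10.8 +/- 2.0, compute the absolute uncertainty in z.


For a product z = x*y, the relative uncertainty is:
uz/z = sqrt((ux/x)^2 + (uy/y)^2)
Relative uncertainties: ux/x = 3.1/17.1 = 0.181287
uy/y = 2.0/10.8 = 0.185185
z = 17.1 * 10.8 = 184.7
uz = 184.7 * sqrt(0.181287^2 + 0.185185^2) = 47.86

47.86


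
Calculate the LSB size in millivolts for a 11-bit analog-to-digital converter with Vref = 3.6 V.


The resolution (LSB) of an ADC is Vref / 2^n.
LSB = 3.6 / 2^11
LSB = 3.6 / 2048
LSB = 0.00175781 V = 1.7578125 mV

1.7578125 mV


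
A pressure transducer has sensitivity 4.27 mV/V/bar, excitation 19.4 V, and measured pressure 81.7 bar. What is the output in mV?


Output = sensitivity * Vex * P.
Vout = 4.27 * 19.4 * 81.7
Vout = 82.838 * 81.7
Vout = 6767.86 mV

6767.86 mV


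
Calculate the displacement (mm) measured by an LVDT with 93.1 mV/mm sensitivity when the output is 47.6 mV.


Displacement = Vout / sensitivity.
d = 47.6 / 93.1
d = 0.511 mm

0.511 mm


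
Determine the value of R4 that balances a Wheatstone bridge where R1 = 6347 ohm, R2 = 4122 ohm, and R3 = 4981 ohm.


At balance: R1*R4 = R2*R3, so R4 = R2*R3/R1.
R4 = 4122 * 4981 / 6347
R4 = 20531682 / 6347
R4 = 3234.86 ohm

3234.86 ohm


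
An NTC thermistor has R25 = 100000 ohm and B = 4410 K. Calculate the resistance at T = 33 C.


NTC thermistor equation: Rt = R25 * exp(B * (1/T - 1/T25)).
T in Kelvin: 306.15 K, T25 = 298.15 K
1/T - 1/T25 = 1/306.15 - 1/298.15 = -8.764e-05
B * (1/T - 1/T25) = 4410 * -8.764e-05 = -0.3865
Rt = 100000 * exp(-0.3865) = 67942.5 ohm

67942.5 ohm


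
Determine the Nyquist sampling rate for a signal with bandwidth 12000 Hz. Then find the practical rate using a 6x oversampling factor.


By Nyquist theorem, fs_min = 2 * fmax.
fs_min = 2 * 12000 = 24000 Hz
Practical rate = 6 * fs_min = 6 * 24000 = 144000 Hz

fs_min = 24000 Hz, fs_practical = 144000 Hz


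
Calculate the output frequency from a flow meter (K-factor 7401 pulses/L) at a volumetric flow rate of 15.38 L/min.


Frequency = K * Q / 60 (converting L/min to L/s).
f = 7401 * 15.38 / 60
f = 113827.38 / 60
f = 1897.12 Hz

1897.12 Hz


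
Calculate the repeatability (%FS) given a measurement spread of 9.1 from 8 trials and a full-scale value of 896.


Repeatability = (spread / full scale) * 100%.
R = (9.1 / 896) * 100
R = 1.016 %FS

1.016 %FS


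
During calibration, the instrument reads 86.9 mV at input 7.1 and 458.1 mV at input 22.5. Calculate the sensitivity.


Sensitivity = (y2 - y1) / (x2 - x1).
S = (458.1 - 86.9) / (22.5 - 7.1)
S = 371.2 / 15.4
S = 24.1039 mV/unit

24.1039 mV/unit


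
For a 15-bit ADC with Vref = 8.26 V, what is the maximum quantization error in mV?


The maximum quantization error is +/- LSB/2.
LSB = Vref / 2^n = 8.26 / 32768 = 0.00025208 V
Max error = LSB / 2 = 0.00025208 / 2 = 0.00012604 V
Max error = 0.126 mV

0.126 mV


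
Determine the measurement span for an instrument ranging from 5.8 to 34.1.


Span = upper range - lower range.
Span = 34.1 - (5.8)
Span = 28.3

28.3


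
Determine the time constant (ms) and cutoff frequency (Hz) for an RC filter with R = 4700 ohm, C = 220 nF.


Time constant: tau = R * C.
tau = 4700 * 2.20e-07 = 0.001034 s
tau = 1.034 ms
Cutoff frequency: fc = 1 / (2*pi*R*C).
fc = 1 / (2*pi*0.001034) = 153.92 Hz

tau = 1.034 ms, fc = 153.92 Hz


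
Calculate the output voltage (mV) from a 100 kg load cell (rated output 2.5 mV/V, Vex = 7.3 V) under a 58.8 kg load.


Vout = rated_output * Vex * (load / capacity).
Vout = 2.5 * 7.3 * (58.8 / 100)
Vout = 2.5 * 7.3 * 0.588
Vout = 10.731 mV

10.731 mV


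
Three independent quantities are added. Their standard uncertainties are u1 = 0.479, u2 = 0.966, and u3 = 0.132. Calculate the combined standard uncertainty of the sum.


For a sum of independent quantities, uc = sqrt(u1^2 + u2^2 + u3^2).
uc = sqrt(0.479^2 + 0.966^2 + 0.132^2)
uc = sqrt(0.229441 + 0.933156 + 0.017424)
uc = 1.0863

1.0863


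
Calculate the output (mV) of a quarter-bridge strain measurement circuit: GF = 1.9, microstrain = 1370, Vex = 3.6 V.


Quarter bridge output: Vout = (GF * epsilon * Vex) / 4.
Vout = (1.9 * 1370e-6 * 3.6) / 4
Vout = 0.0093708 / 4 V
Vout = 0.0023427 V = 2.3427 mV

2.3427 mV


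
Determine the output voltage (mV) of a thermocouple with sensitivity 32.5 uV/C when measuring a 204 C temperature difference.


The thermocouple output V = sensitivity * dT.
V = 32.5 uV/C * 204 C
V = 6630.0 uV
V = 6.63 mV

6.63 mV


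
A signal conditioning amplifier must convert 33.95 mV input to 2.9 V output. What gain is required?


Gain = Vout / Vin (converting to same units).
G = 2.9 V / 33.95 mV
G = 2900.0 mV / 33.95 mV
G = 85.42

85.42


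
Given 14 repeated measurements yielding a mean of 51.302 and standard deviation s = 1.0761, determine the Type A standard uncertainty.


The standard uncertainty for Type A evaluation is u = s / sqrt(n).
u = 1.0761 / sqrt(14)
u = 1.0761 / 3.7417
u = 0.2876

0.2876


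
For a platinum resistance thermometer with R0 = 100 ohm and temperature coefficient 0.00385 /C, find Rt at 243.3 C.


The RTD equation: Rt = R0 * (1 + alpha * T).
Rt = 100 * (1 + 0.00385 * 243.3)
Rt = 100 * (1 + 0.936705)
Rt = 100 * 1.936705
Rt = 193.671 ohm

193.671 ohm


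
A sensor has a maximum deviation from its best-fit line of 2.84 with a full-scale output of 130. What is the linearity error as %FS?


Linearity error = (max deviation / full scale) * 100%.
Linearity = (2.84 / 130) * 100
Linearity = 2.185 %FS

2.185 %FS


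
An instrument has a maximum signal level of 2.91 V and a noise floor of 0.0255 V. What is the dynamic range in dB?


Dynamic range = 20 * log10(Vmax / Vnoise).
DR = 20 * log10(2.91 / 0.0255)
DR = 20 * log10(114.12)
DR = 41.15 dB

41.15 dB


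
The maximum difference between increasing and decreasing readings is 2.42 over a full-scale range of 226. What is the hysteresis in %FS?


Hysteresis = (max difference / full scale) * 100%.
H = (2.42 / 226) * 100
H = 1.071 %FS

1.071 %FS


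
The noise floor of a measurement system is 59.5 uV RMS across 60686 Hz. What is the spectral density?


Noise spectral density = Vrms / sqrt(BW).
NSD = 59.5 / sqrt(60686)
NSD = 59.5 / 246.3453
NSD = 0.2415 uV/sqrt(Hz)

0.2415 uV/sqrt(Hz)


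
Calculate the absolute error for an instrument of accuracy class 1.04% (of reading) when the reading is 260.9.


Absolute error = (accuracy% / 100) * reading.
Error = (1.04 / 100) * 260.9
Error = 0.0104 * 260.9
Error = 2.7134

2.7134


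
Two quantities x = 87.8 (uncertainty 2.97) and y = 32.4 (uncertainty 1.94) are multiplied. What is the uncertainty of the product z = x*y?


For a product z = x*y, the relative uncertainty is:
uz/z = sqrt((ux/x)^2 + (uy/y)^2)
Relative uncertainties: ux/x = 2.97/87.8 = 0.033827
uy/y = 1.94/32.4 = 0.059877
z = 87.8 * 32.4 = 2844.7
uz = 2844.7 * sqrt(0.033827^2 + 0.059877^2) = 195.634

195.634


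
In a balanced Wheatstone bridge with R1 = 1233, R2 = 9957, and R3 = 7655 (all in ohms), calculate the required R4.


At balance: R1*R4 = R2*R3, so R4 = R2*R3/R1.
R4 = 9957 * 7655 / 1233
R4 = 76220835 / 1233
R4 = 61817.38 ohm

61817.38 ohm


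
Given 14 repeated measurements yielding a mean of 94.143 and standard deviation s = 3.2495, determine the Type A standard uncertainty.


The standard uncertainty for Type A evaluation is u = s / sqrt(n).
u = 3.2495 / sqrt(14)
u = 3.2495 / 3.7417
u = 0.8685

0.8685


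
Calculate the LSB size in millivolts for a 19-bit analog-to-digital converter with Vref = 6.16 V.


The resolution (LSB) of an ADC is Vref / 2^n.
LSB = 6.16 / 2^19
LSB = 6.16 / 524288
LSB = 1.175e-05 V = 0.01174927 mV

0.01174927 mV


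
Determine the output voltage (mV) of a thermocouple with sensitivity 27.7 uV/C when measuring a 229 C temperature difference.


The thermocouple output V = sensitivity * dT.
V = 27.7 uV/C * 229 C
V = 6343.3 uV
V = 6.343 mV

6.343 mV


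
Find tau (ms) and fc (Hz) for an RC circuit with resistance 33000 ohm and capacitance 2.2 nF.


Time constant: tau = R * C.
tau = 33000 * 2.20e-09 = 7.26e-05 s
tau = 0.0726 ms
Cutoff frequency: fc = 1 / (2*pi*R*C).
fc = 1 / (2*pi*7.26e-05) = 2192.22 Hz

tau = 0.0726 ms, fc = 2192.22 Hz


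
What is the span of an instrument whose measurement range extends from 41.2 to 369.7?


Span = upper range - lower range.
Span = 369.7 - (41.2)
Span = 328.5

328.5


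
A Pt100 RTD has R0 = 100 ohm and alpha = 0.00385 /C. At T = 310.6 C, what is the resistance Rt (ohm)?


The RTD equation: Rt = R0 * (1 + alpha * T).
Rt = 100 * (1 + 0.00385 * 310.6)
Rt = 100 * (1 + 1.19581)
Rt = 100 * 2.19581
Rt = 219.581 ohm

219.581 ohm


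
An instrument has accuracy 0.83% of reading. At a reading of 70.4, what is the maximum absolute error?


Absolute error = (accuracy% / 100) * reading.
Error = (0.83 / 100) * 70.4
Error = 0.0083 * 70.4
Error = 0.5843

0.5843


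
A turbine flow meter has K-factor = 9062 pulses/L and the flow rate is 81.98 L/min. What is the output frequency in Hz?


Frequency = K * Q / 60 (converting L/min to L/s).
f = 9062 * 81.98 / 60
f = 742902.76 / 60
f = 12381.71 Hz

12381.71 Hz


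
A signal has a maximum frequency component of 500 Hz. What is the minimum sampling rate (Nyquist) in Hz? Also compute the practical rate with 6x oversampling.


By Nyquist theorem, fs_min = 2 * fmax.
fs_min = 2 * 500 = 1000 Hz
Practical rate = 6 * fs_min = 6 * 1000 = 6000 Hz

fs_min = 1000 Hz, fs_practical = 6000 Hz


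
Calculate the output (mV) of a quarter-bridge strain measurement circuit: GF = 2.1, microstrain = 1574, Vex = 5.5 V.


Quarter bridge output: Vout = (GF * epsilon * Vex) / 4.
Vout = (2.1 * 1574e-6 * 5.5) / 4
Vout = 0.0181797 / 4 V
Vout = 0.00454493 V = 4.5449 mV

4.5449 mV


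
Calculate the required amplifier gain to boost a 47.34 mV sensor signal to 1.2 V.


Gain = Vout / Vin (converting to same units).
G = 1.2 V / 47.34 mV
G = 1200.0 mV / 47.34 mV
G = 25.35

25.35


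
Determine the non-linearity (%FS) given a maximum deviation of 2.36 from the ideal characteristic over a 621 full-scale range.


Linearity error = (max deviation / full scale) * 100%.
Linearity = (2.36 / 621) * 100
Linearity = 0.38 %FS

0.38 %FS


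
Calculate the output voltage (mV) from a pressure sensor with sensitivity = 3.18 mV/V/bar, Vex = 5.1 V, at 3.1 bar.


Output = sensitivity * Vex * P.
Vout = 3.18 * 5.1 * 3.1
Vout = 16.218 * 3.1
Vout = 50.28 mV

50.28 mV


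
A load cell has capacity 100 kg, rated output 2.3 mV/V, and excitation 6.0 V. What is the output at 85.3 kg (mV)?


Vout = rated_output * Vex * (load / capacity).
Vout = 2.3 * 6.0 * (85.3 / 100)
Vout = 2.3 * 6.0 * 0.853
Vout = 11.771 mV

11.771 mV


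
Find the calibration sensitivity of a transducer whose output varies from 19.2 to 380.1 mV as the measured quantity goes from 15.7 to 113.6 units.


Sensitivity = (y2 - y1) / (x2 - x1).
S = (380.1 - 19.2) / (113.6 - 15.7)
S = 360.9 / 97.9
S = 3.6864 mV/unit

3.6864 mV/unit


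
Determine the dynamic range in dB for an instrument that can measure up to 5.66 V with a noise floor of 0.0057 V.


Dynamic range = 20 * log10(Vmax / Vnoise).
DR = 20 * log10(5.66 / 0.0057)
DR = 20 * log10(992.98)
DR = 59.94 dB

59.94 dB


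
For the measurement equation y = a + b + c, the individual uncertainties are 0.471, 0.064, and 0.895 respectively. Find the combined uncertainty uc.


For a sum of independent quantities, uc = sqrt(u1^2 + u2^2 + u3^2).
uc = sqrt(0.471^2 + 0.064^2 + 0.895^2)
uc = sqrt(0.221841 + 0.004096 + 0.801025)
uc = 1.0134

1.0134


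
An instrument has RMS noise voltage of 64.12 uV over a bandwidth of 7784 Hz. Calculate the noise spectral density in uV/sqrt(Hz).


Noise spectral density = Vrms / sqrt(BW).
NSD = 64.12 / sqrt(7784)
NSD = 64.12 / 88.227
NSD = 0.7268 uV/sqrt(Hz)

0.7268 uV/sqrt(Hz)


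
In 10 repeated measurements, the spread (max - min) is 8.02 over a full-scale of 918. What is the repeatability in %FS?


Repeatability = (spread / full scale) * 100%.
R = (8.02 / 918) * 100
R = 0.874 %FS

0.874 %FS


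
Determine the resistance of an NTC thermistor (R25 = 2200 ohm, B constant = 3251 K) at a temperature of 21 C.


NTC thermistor equation: Rt = R25 * exp(B * (1/T - 1/T25)).
T in Kelvin: 294.15 K, T25 = 298.15 K
1/T - 1/T25 = 1/294.15 - 1/298.15 = 4.561e-05
B * (1/T - 1/T25) = 3251 * 4.561e-05 = 0.1483
Rt = 2200 * exp(0.1483) = 2551.6 ohm

2551.6 ohm


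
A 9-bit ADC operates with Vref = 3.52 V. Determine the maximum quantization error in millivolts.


The maximum quantization error is +/- LSB/2.
LSB = Vref / 2^n = 3.52 / 512 = 0.006875 V
Max error = LSB / 2 = 0.006875 / 2 = 0.0034375 V
Max error = 3.4375 mV

3.4375 mV


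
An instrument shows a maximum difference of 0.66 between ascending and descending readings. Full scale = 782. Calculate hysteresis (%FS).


Hysteresis = (max difference / full scale) * 100%.
H = (0.66 / 782) * 100
H = 0.084 %FS

0.084 %FS


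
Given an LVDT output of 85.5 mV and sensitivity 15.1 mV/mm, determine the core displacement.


Displacement = Vout / sensitivity.
d = 85.5 / 15.1
d = 5.662 mm

5.662 mm


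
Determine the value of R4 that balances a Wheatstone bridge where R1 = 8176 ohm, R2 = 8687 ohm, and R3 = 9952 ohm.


At balance: R1*R4 = R2*R3, so R4 = R2*R3/R1.
R4 = 8687 * 9952 / 8176
R4 = 86453024 / 8176
R4 = 10574.0 ohm

10574.0 ohm


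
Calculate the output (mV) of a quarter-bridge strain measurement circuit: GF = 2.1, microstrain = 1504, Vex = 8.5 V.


Quarter bridge output: Vout = (GF * epsilon * Vex) / 4.
Vout = (2.1 * 1504e-6 * 8.5) / 4
Vout = 0.0268464 / 4 V
Vout = 0.0067116 V = 6.7116 mV

6.7116 mV


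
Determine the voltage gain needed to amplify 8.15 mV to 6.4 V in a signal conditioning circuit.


Gain = Vout / Vin (converting to same units).
G = 6.4 V / 8.15 mV
G = 6400.0 mV / 8.15 mV
G = 785.28

785.28


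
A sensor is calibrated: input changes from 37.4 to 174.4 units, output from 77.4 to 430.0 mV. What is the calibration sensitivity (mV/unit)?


Sensitivity = (y2 - y1) / (x2 - x1).
S = (430.0 - 77.4) / (174.4 - 37.4)
S = 352.6 / 137.0
S = 2.5737 mV/unit

2.5737 mV/unit


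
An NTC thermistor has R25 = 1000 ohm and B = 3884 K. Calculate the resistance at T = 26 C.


NTC thermistor equation: Rt = R25 * exp(B * (1/T - 1/T25)).
T in Kelvin: 299.15 K, T25 = 298.15 K
1/T - 1/T25 = 1/299.15 - 1/298.15 = -1.121e-05
B * (1/T - 1/T25) = 3884 * -1.121e-05 = -0.0435
Rt = 1000 * exp(-0.0435) = 957.4 ohm

957.4 ohm


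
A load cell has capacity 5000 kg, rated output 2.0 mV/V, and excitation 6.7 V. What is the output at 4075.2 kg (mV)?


Vout = rated_output * Vex * (load / capacity).
Vout = 2.0 * 6.7 * (4075.2 / 5000)
Vout = 2.0 * 6.7 * 0.81504
Vout = 10.922 mV

10.922 mV


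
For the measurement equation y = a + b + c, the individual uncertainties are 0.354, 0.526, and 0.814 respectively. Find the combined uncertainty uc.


For a sum of independent quantities, uc = sqrt(u1^2 + u2^2 + u3^2).
uc = sqrt(0.354^2 + 0.526^2 + 0.814^2)
uc = sqrt(0.125316 + 0.276676 + 0.662596)
uc = 1.0318

1.0318


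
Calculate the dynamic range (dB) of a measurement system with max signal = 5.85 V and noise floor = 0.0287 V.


Dynamic range = 20 * log10(Vmax / Vnoise).
DR = 20 * log10(5.85 / 0.0287)
DR = 20 * log10(203.83)
DR = 46.19 dB

46.19 dB


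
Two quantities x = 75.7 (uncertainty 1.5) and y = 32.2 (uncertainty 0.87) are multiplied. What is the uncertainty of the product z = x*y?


For a product z = x*y, the relative uncertainty is:
uz/z = sqrt((ux/x)^2 + (uy/y)^2)
Relative uncertainties: ux/x = 1.5/75.7 = 0.019815
uy/y = 0.87/32.2 = 0.027019
z = 75.7 * 32.2 = 2437.5
uz = 2437.5 * sqrt(0.019815^2 + 0.027019^2) = 81.672

81.672


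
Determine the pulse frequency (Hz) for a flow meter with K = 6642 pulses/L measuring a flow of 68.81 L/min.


Frequency = K * Q / 60 (converting L/min to L/s).
f = 6642 * 68.81 / 60
f = 457036.02 / 60
f = 7617.27 Hz

7617.27 Hz


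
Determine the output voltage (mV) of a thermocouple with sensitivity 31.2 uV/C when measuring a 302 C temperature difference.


The thermocouple output V = sensitivity * dT.
V = 31.2 uV/C * 302 C
V = 9422.4 uV
V = 9.422 mV

9.422 mV


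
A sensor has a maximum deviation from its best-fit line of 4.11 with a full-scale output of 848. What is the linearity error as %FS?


Linearity error = (max deviation / full scale) * 100%.
Linearity = (4.11 / 848) * 100
Linearity = 0.485 %FS

0.485 %FS


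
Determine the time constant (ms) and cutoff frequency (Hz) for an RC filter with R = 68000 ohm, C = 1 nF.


Time constant: tau = R * C.
tau = 68000 * 1.00e-09 = 6.8e-05 s
tau = 0.068 ms
Cutoff frequency: fc = 1 / (2*pi*R*C).
fc = 1 / (2*pi*6.8e-05) = 2340.51 Hz

tau = 0.068 ms, fc = 2340.51 Hz


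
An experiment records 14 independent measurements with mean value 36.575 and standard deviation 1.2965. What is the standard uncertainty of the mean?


The standard uncertainty for Type A evaluation is u = s / sqrt(n).
u = 1.2965 / sqrt(14)
u = 1.2965 / 3.7417
u = 0.3465

0.3465


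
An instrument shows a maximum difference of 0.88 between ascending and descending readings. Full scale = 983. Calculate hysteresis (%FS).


Hysteresis = (max difference / full scale) * 100%.
H = (0.88 / 983) * 100
H = 0.09 %FS

0.09 %FS


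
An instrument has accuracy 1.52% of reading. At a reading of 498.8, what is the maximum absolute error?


Absolute error = (accuracy% / 100) * reading.
Error = (1.52 / 100) * 498.8
Error = 0.0152 * 498.8
Error = 7.5818

7.5818


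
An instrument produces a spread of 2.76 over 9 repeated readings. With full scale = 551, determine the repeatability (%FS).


Repeatability = (spread / full scale) * 100%.
R = (2.76 / 551) * 100
R = 0.501 %FS

0.501 %FS


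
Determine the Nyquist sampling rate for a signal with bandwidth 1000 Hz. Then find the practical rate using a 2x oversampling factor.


By Nyquist theorem, fs_min = 2 * fmax.
fs_min = 2 * 1000 = 2000 Hz
Practical rate = 2 * fs_min = 2 * 2000 = 4000 Hz

fs_min = 2000 Hz, fs_practical = 4000 Hz


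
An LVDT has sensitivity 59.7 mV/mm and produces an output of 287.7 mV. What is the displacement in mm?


Displacement = Vout / sensitivity.
d = 287.7 / 59.7
d = 4.819 mm

4.819 mm


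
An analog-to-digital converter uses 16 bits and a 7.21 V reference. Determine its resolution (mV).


The resolution (LSB) of an ADC is Vref / 2^n.
LSB = 7.21 / 2^16
LSB = 7.21 / 65536
LSB = 0.00011002 V = 0.11001587 mV

0.11001587 mV


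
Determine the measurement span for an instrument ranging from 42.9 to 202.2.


Span = upper range - lower range.
Span = 202.2 - (42.9)
Span = 159.3

159.3


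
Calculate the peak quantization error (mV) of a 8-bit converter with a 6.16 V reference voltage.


The maximum quantization error is +/- LSB/2.
LSB = Vref / 2^n = 6.16 / 256 = 0.0240625 V
Max error = LSB / 2 = 0.0240625 / 2 = 0.01203125 V
Max error = 12.0312 mV

12.0312 mV


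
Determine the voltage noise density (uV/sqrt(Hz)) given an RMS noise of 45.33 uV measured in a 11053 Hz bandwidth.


Noise spectral density = Vrms / sqrt(BW).
NSD = 45.33 / sqrt(11053)
NSD = 45.33 / 105.1332
NSD = 0.4312 uV/sqrt(Hz)

0.4312 uV/sqrt(Hz)


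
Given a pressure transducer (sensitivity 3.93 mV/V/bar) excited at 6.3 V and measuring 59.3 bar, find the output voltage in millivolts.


Output = sensitivity * Vex * P.
Vout = 3.93 * 6.3 * 59.3
Vout = 24.759 * 59.3
Vout = 1468.21 mV

1468.21 mV


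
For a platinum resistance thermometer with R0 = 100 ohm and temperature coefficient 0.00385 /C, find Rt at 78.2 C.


The RTD equation: Rt = R0 * (1 + alpha * T).
Rt = 100 * (1 + 0.00385 * 78.2)
Rt = 100 * (1 + 0.30107)
Rt = 100 * 1.30107
Rt = 130.107 ohm

130.107 ohm


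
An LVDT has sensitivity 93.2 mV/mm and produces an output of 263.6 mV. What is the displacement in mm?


Displacement = Vout / sensitivity.
d = 263.6 / 93.2
d = 2.828 mm

2.828 mm


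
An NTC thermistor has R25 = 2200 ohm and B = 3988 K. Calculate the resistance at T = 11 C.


NTC thermistor equation: Rt = R25 * exp(B * (1/T - 1/T25)).
T in Kelvin: 284.15 K, T25 = 298.15 K
1/T - 1/T25 = 1/284.15 - 1/298.15 = 0.00016525
B * (1/T - 1/T25) = 3988 * 0.00016525 = 0.659
Rt = 2200 * exp(0.659) = 4252.4 ohm

4252.4 ohm


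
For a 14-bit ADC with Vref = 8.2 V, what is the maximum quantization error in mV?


The maximum quantization error is +/- LSB/2.
LSB = Vref / 2^n = 8.2 / 16384 = 0.00050049 V
Max error = LSB / 2 = 0.00050049 / 2 = 0.00025024 V
Max error = 0.2502 mV

0.2502 mV


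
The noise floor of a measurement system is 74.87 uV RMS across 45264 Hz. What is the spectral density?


Noise spectral density = Vrms / sqrt(BW).
NSD = 74.87 / sqrt(45264)
NSD = 74.87 / 212.7534
NSD = 0.3519 uV/sqrt(Hz)

0.3519 uV/sqrt(Hz)


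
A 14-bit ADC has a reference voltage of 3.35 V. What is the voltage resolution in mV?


The resolution (LSB) of an ADC is Vref / 2^n.
LSB = 3.35 / 2^14
LSB = 3.35 / 16384
LSB = 0.00020447 V = 0.20446777 mV

0.20446777 mV


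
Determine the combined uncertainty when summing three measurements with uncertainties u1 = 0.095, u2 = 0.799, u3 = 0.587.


For a sum of independent quantities, uc = sqrt(u1^2 + u2^2 + u3^2).
uc = sqrt(0.095^2 + 0.799^2 + 0.587^2)
uc = sqrt(0.009025 + 0.638401 + 0.344569)
uc = 0.996

0.996


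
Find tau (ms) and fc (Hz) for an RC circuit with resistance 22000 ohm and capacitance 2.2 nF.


Time constant: tau = R * C.
tau = 22000 * 2.20e-09 = 4.84e-05 s
tau = 0.0484 ms
Cutoff frequency: fc = 1 / (2*pi*R*C).
fc = 1 / (2*pi*4.84e-05) = 3288.33 Hz

tau = 0.0484 ms, fc = 3288.33 Hz


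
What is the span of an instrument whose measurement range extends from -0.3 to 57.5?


Span = upper range - lower range.
Span = 57.5 - (-0.3)
Span = 57.8

57.8


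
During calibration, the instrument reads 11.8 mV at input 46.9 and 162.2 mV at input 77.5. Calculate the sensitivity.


Sensitivity = (y2 - y1) / (x2 - x1).
S = (162.2 - 11.8) / (77.5 - 46.9)
S = 150.4 / 30.6
S = 4.915 mV/unit

4.915 mV/unit


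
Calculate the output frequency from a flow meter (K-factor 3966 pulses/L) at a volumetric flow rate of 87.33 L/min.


Frequency = K * Q / 60 (converting L/min to L/s).
f = 3966 * 87.33 / 60
f = 346350.78 / 60
f = 5772.51 Hz

5772.51 Hz


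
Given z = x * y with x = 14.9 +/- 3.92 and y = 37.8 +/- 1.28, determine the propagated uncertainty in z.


For a product z = x*y, the relative uncertainty is:
uz/z = sqrt((ux/x)^2 + (uy/y)^2)
Relative uncertainties: ux/x = 3.92/14.9 = 0.263087
uy/y = 1.28/37.8 = 0.033862
z = 14.9 * 37.8 = 563.2
uz = 563.2 * sqrt(0.263087^2 + 0.033862^2) = 149.398

149.398


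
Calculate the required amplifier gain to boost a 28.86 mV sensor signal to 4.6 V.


Gain = Vout / Vin (converting to same units).
G = 4.6 V / 28.86 mV
G = 4600.0 mV / 28.86 mV
G = 159.39

159.39


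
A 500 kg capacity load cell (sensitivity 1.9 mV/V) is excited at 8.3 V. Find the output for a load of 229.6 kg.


Vout = rated_output * Vex * (load / capacity).
Vout = 1.9 * 8.3 * (229.6 / 500)
Vout = 1.9 * 8.3 * 0.4592
Vout = 7.242 mV

7.242 mV


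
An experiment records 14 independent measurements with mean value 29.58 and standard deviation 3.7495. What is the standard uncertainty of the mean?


The standard uncertainty for Type A evaluation is u = s / sqrt(n).
u = 3.7495 / sqrt(14)
u = 3.7495 / 3.7417
u = 1.0021

1.0021


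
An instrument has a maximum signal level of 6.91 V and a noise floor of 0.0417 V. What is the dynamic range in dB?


Dynamic range = 20 * log10(Vmax / Vnoise).
DR = 20 * log10(6.91 / 0.0417)
DR = 20 * log10(165.71)
DR = 44.39 dB

44.39 dB


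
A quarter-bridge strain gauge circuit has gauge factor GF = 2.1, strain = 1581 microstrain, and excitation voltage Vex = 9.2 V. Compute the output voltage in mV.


Quarter bridge output: Vout = (GF * epsilon * Vex) / 4.
Vout = (2.1 * 1581e-6 * 9.2) / 4
Vout = 0.03054492 / 4 V
Vout = 0.00763623 V = 7.6362 mV

7.6362 mV


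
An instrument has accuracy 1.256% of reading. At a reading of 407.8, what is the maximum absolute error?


Absolute error = (accuracy% / 100) * reading.
Error = (1.256 / 100) * 407.8
Error = 0.01256 * 407.8
Error = 5.122

5.122


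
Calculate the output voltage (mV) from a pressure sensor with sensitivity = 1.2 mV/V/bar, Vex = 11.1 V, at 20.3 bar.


Output = sensitivity * Vex * P.
Vout = 1.2 * 11.1 * 20.3
Vout = 13.32 * 20.3
Vout = 270.4 mV

270.4 mV


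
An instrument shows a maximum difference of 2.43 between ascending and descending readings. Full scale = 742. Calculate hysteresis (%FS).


Hysteresis = (max difference / full scale) * 100%.
H = (2.43 / 742) * 100
H = 0.327 %FS

0.327 %FS


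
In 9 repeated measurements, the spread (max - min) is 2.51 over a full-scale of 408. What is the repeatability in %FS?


Repeatability = (spread / full scale) * 100%.
R = (2.51 / 408) * 100
R = 0.615 %FS

0.615 %FS


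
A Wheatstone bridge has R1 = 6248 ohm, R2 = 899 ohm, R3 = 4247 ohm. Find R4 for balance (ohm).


At balance: R1*R4 = R2*R3, so R4 = R2*R3/R1.
R4 = 899 * 4247 / 6248
R4 = 3818053 / 6248
R4 = 611.08 ohm

611.08 ohm


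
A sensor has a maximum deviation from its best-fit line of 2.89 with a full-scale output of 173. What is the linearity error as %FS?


Linearity error = (max deviation / full scale) * 100%.
Linearity = (2.89 / 173) * 100
Linearity = 1.671 %FS

1.671 %FS


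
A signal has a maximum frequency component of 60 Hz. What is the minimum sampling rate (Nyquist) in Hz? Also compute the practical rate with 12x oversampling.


By Nyquist theorem, fs_min = 2 * fmax.
fs_min = 2 * 60 = 120 Hz
Practical rate = 12 * fs_min = 12 * 120 = 1440 Hz

fs_min = 120 Hz, fs_practical = 1440 Hz


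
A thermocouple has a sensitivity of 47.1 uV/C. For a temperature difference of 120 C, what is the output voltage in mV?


The thermocouple output V = sensitivity * dT.
V = 47.1 uV/C * 120 C
V = 5652.0 uV
V = 5.652 mV

5.652 mV


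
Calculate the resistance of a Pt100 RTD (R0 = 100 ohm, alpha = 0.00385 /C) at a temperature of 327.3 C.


The RTD equation: Rt = R0 * (1 + alpha * T).
Rt = 100 * (1 + 0.00385 * 327.3)
Rt = 100 * (1 + 1.260105)
Rt = 100 * 2.260105
Rt = 226.011 ohm

226.011 ohm


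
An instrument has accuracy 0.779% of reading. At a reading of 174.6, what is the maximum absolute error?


Absolute error = (accuracy% / 100) * reading.
Error = (0.779 / 100) * 174.6
Error = 0.00779 * 174.6
Error = 1.3601

1.3601


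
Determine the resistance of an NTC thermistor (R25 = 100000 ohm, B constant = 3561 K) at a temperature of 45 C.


NTC thermistor equation: Rt = R25 * exp(B * (1/T - 1/T25)).
T in Kelvin: 318.15 K, T25 = 298.15 K
1/T - 1/T25 = 1/318.15 - 1/298.15 = -0.00021084
B * (1/T - 1/T25) = 3561 * -0.00021084 = -0.7508
Rt = 100000 * exp(-0.7508) = 47198.0 ohm

47198.0 ohm


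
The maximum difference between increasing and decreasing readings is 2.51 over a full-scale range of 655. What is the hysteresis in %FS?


Hysteresis = (max difference / full scale) * 100%.
H = (2.51 / 655) * 100
H = 0.383 %FS

0.383 %FS


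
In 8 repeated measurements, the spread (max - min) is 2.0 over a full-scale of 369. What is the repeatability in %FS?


Repeatability = (spread / full scale) * 100%.
R = (2.0 / 369) * 100
R = 0.542 %FS

0.542 %FS


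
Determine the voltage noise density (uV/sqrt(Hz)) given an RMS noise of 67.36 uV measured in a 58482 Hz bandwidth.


Noise spectral density = Vrms / sqrt(BW).
NSD = 67.36 / sqrt(58482)
NSD = 67.36 / 241.8305
NSD = 0.2785 uV/sqrt(Hz)

0.2785 uV/sqrt(Hz)
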